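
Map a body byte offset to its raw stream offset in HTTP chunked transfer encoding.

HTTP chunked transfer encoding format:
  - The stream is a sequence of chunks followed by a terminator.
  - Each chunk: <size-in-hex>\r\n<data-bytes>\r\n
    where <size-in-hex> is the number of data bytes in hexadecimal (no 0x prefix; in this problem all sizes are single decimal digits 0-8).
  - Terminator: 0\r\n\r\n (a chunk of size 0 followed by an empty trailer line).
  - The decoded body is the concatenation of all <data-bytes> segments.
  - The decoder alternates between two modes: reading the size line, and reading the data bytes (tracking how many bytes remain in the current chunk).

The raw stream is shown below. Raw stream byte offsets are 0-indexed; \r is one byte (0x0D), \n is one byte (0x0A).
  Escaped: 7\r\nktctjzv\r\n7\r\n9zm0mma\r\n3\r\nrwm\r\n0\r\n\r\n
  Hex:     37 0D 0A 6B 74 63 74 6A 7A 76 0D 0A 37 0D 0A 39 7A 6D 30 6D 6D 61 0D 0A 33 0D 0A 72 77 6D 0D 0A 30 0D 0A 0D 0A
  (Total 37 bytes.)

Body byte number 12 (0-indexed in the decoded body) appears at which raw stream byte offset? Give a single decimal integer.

Chunk 1: stream[0..1]='7' size=0x7=7, data at stream[3..10]='ktctjzv' -> body[0..7], body so far='ktctjzv'
Chunk 2: stream[12..13]='7' size=0x7=7, data at stream[15..22]='9zm0mma' -> body[7..14], body so far='ktctjzv9zm0mma'
Chunk 3: stream[24..25]='3' size=0x3=3, data at stream[27..30]='rwm' -> body[14..17], body so far='ktctjzv9zm0mmarwm'
Chunk 4: stream[32..33]='0' size=0 (terminator). Final body='ktctjzv9zm0mmarwm' (17 bytes)
Body byte 12 at stream offset 20

Answer: 20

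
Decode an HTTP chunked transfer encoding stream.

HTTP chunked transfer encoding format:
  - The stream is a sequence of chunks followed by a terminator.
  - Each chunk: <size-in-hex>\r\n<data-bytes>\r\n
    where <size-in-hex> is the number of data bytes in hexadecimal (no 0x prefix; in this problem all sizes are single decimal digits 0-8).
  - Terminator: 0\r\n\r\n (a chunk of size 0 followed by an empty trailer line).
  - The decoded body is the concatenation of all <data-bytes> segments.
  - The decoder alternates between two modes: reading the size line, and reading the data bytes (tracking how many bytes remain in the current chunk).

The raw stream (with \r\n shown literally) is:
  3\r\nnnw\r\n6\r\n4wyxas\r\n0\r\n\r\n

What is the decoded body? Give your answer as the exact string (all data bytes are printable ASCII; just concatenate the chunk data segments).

Answer: nnw4wyxas

Derivation:
Chunk 1: stream[0..1]='3' size=0x3=3, data at stream[3..6]='nnw' -> body[0..3], body so far='nnw'
Chunk 2: stream[8..9]='6' size=0x6=6, data at stream[11..17]='4wyxas' -> body[3..9], body so far='nnw4wyxas'
Chunk 3: stream[19..20]='0' size=0 (terminator). Final body='nnw4wyxas' (9 bytes)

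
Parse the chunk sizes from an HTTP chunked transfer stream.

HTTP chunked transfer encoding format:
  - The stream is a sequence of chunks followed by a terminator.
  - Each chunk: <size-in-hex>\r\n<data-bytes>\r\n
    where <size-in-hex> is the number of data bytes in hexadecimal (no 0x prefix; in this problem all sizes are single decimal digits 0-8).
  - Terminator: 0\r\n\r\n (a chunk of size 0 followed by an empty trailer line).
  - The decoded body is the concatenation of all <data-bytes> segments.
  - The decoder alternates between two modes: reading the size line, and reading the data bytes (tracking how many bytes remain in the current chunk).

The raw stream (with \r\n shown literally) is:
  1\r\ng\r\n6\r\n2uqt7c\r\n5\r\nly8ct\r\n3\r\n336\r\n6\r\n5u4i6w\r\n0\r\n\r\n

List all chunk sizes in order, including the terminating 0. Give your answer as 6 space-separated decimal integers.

Answer: 1 6 5 3 6 0

Derivation:
Chunk 1: stream[0..1]='1' size=0x1=1, data at stream[3..4]='g' -> body[0..1], body so far='g'
Chunk 2: stream[6..7]='6' size=0x6=6, data at stream[9..15]='2uqt7c' -> body[1..7], body so far='g2uqt7c'
Chunk 3: stream[17..18]='5' size=0x5=5, data at stream[20..25]='ly8ct' -> body[7..12], body so far='g2uqt7cly8ct'
Chunk 4: stream[27..28]='3' size=0x3=3, data at stream[30..33]='336' -> body[12..15], body so far='g2uqt7cly8ct336'
Chunk 5: stream[35..36]='6' size=0x6=6, data at stream[38..44]='5u4i6w' -> body[15..21], body so far='g2uqt7cly8ct3365u4i6w'
Chunk 6: stream[46..47]='0' size=0 (terminator). Final body='g2uqt7cly8ct3365u4i6w' (21 bytes)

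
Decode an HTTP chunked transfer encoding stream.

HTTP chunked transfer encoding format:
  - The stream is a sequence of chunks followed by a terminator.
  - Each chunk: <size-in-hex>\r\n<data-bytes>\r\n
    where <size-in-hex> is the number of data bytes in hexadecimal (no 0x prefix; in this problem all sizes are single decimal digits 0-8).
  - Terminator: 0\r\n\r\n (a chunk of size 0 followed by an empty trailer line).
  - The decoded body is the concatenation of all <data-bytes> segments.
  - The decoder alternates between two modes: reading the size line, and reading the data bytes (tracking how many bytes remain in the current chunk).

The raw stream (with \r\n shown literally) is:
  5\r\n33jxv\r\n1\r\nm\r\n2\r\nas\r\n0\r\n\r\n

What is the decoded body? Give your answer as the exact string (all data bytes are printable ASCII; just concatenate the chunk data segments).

Chunk 1: stream[0..1]='5' size=0x5=5, data at stream[3..8]='33jxv' -> body[0..5], body so far='33jxv'
Chunk 2: stream[10..11]='1' size=0x1=1, data at stream[13..14]='m' -> body[5..6], body so far='33jxvm'
Chunk 3: stream[16..17]='2' size=0x2=2, data at stream[19..21]='as' -> body[6..8], body so far='33jxvmas'
Chunk 4: stream[23..24]='0' size=0 (terminator). Final body='33jxvmas' (8 bytes)

Answer: 33jxvmas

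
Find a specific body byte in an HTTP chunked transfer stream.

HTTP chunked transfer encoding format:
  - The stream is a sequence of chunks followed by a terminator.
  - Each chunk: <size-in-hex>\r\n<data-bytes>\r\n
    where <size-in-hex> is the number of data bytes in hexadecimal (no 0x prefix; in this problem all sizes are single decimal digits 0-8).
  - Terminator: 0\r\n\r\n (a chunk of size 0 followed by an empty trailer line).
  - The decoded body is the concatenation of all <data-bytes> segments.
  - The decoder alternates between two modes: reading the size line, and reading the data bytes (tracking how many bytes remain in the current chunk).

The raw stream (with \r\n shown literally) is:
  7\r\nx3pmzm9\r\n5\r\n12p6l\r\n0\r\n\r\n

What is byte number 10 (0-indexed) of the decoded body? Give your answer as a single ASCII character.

Chunk 1: stream[0..1]='7' size=0x7=7, data at stream[3..10]='x3pmzm9' -> body[0..7], body so far='x3pmzm9'
Chunk 2: stream[12..13]='5' size=0x5=5, data at stream[15..20]='12p6l' -> body[7..12], body so far='x3pmzm912p6l'
Chunk 3: stream[22..23]='0' size=0 (terminator). Final body='x3pmzm912p6l' (12 bytes)
Body byte 10 = '6'

Answer: 6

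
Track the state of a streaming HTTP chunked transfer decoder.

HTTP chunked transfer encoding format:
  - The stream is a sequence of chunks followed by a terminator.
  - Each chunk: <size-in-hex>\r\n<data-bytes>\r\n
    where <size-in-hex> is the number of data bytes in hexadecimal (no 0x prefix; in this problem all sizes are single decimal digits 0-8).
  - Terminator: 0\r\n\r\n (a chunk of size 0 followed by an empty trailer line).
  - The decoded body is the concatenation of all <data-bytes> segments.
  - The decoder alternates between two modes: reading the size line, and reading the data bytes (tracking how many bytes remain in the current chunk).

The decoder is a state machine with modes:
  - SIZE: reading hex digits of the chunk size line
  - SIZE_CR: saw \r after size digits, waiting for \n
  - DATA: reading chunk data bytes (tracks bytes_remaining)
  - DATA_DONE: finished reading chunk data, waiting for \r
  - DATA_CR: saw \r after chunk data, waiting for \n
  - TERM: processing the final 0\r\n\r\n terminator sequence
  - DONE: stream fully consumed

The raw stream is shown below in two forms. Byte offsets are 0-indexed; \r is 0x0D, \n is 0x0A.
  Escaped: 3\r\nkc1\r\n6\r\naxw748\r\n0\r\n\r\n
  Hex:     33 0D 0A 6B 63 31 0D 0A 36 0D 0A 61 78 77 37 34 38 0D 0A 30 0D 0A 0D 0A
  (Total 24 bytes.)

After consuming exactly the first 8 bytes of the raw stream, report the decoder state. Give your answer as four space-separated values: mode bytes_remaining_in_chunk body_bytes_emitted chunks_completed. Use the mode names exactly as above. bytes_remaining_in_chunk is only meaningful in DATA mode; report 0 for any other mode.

Answer: SIZE 0 3 1

Derivation:
Byte 0 = '3': mode=SIZE remaining=0 emitted=0 chunks_done=0
Byte 1 = 0x0D: mode=SIZE_CR remaining=0 emitted=0 chunks_done=0
Byte 2 = 0x0A: mode=DATA remaining=3 emitted=0 chunks_done=0
Byte 3 = 'k': mode=DATA remaining=2 emitted=1 chunks_done=0
Byte 4 = 'c': mode=DATA remaining=1 emitted=2 chunks_done=0
Byte 5 = '1': mode=DATA_DONE remaining=0 emitted=3 chunks_done=0
Byte 6 = 0x0D: mode=DATA_CR remaining=0 emitted=3 chunks_done=0
Byte 7 = 0x0A: mode=SIZE remaining=0 emitted=3 chunks_done=1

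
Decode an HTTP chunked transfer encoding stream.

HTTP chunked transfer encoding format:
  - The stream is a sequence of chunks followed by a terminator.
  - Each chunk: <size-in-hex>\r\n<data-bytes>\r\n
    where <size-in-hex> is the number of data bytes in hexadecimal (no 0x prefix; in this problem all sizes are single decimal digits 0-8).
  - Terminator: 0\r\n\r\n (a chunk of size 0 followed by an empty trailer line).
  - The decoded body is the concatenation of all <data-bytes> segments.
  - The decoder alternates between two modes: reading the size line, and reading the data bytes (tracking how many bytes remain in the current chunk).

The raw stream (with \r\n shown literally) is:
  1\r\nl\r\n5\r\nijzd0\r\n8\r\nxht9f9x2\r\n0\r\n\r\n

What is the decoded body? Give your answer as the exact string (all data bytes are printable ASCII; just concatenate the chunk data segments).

Answer: lijzd0xht9f9x2

Derivation:
Chunk 1: stream[0..1]='1' size=0x1=1, data at stream[3..4]='l' -> body[0..1], body so far='l'
Chunk 2: stream[6..7]='5' size=0x5=5, data at stream[9..14]='ijzd0' -> body[1..6], body so far='lijzd0'
Chunk 3: stream[16..17]='8' size=0x8=8, data at stream[19..27]='xht9f9x2' -> body[6..14], body so far='lijzd0xht9f9x2'
Chunk 4: stream[29..30]='0' size=0 (terminator). Final body='lijzd0xht9f9x2' (14 bytes)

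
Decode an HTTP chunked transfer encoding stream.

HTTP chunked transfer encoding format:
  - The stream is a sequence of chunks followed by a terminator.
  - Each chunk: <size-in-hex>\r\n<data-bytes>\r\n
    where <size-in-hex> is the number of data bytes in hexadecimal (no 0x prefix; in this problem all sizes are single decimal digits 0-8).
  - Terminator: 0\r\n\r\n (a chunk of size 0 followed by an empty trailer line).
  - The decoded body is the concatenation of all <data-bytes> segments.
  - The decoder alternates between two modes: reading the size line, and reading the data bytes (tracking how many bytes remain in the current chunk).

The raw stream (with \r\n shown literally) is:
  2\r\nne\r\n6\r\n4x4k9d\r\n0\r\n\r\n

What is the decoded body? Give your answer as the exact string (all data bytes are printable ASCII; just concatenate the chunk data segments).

Answer: ne4x4k9d

Derivation:
Chunk 1: stream[0..1]='2' size=0x2=2, data at stream[3..5]='ne' -> body[0..2], body so far='ne'
Chunk 2: stream[7..8]='6' size=0x6=6, data at stream[10..16]='4x4k9d' -> body[2..8], body so far='ne4x4k9d'
Chunk 3: stream[18..19]='0' size=0 (terminator). Final body='ne4x4k9d' (8 bytes)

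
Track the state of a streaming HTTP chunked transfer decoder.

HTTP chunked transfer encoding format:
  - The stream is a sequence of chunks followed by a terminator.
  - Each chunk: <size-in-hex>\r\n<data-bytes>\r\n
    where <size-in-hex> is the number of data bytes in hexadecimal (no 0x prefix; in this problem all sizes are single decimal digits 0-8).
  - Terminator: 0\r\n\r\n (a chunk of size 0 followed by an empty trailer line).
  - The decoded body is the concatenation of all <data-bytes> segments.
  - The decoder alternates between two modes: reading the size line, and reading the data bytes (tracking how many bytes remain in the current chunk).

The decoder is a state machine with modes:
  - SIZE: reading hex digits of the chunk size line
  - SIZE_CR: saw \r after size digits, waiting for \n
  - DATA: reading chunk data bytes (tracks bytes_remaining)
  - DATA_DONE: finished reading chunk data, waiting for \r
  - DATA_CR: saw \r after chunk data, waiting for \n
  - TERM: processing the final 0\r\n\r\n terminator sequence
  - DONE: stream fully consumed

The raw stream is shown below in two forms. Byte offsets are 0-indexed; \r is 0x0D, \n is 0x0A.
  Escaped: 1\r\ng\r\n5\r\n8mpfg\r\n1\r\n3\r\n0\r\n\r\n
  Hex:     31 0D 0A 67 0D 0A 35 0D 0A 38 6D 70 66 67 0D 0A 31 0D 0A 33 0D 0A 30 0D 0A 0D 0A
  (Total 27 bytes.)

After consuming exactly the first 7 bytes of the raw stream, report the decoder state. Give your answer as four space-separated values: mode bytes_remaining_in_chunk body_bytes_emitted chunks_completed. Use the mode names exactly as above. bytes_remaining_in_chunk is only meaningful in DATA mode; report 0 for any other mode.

Byte 0 = '1': mode=SIZE remaining=0 emitted=0 chunks_done=0
Byte 1 = 0x0D: mode=SIZE_CR remaining=0 emitted=0 chunks_done=0
Byte 2 = 0x0A: mode=DATA remaining=1 emitted=0 chunks_done=0
Byte 3 = 'g': mode=DATA_DONE remaining=0 emitted=1 chunks_done=0
Byte 4 = 0x0D: mode=DATA_CR remaining=0 emitted=1 chunks_done=0
Byte 5 = 0x0A: mode=SIZE remaining=0 emitted=1 chunks_done=1
Byte 6 = '5': mode=SIZE remaining=0 emitted=1 chunks_done=1

Answer: SIZE 0 1 1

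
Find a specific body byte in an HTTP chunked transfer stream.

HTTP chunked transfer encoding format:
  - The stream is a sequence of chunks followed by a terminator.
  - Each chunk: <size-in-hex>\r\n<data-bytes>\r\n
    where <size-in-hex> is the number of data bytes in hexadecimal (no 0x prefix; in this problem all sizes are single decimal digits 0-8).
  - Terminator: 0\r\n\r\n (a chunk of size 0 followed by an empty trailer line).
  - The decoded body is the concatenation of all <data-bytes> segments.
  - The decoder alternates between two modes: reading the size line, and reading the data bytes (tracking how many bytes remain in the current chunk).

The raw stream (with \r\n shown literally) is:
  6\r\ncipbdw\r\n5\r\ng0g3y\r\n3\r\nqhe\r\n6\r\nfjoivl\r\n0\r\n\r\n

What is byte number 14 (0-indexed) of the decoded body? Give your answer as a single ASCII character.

Answer: f

Derivation:
Chunk 1: stream[0..1]='6' size=0x6=6, data at stream[3..9]='cipbdw' -> body[0..6], body so far='cipbdw'
Chunk 2: stream[11..12]='5' size=0x5=5, data at stream[14..19]='g0g3y' -> body[6..11], body so far='cipbdwg0g3y'
Chunk 3: stream[21..22]='3' size=0x3=3, data at stream[24..27]='qhe' -> body[11..14], body so far='cipbdwg0g3yqhe'
Chunk 4: stream[29..30]='6' size=0x6=6, data at stream[32..38]='fjoivl' -> body[14..20], body so far='cipbdwg0g3yqhefjoivl'
Chunk 5: stream[40..41]='0' size=0 (terminator). Final body='cipbdwg0g3yqhefjoivl' (20 bytes)
Body byte 14 = 'f'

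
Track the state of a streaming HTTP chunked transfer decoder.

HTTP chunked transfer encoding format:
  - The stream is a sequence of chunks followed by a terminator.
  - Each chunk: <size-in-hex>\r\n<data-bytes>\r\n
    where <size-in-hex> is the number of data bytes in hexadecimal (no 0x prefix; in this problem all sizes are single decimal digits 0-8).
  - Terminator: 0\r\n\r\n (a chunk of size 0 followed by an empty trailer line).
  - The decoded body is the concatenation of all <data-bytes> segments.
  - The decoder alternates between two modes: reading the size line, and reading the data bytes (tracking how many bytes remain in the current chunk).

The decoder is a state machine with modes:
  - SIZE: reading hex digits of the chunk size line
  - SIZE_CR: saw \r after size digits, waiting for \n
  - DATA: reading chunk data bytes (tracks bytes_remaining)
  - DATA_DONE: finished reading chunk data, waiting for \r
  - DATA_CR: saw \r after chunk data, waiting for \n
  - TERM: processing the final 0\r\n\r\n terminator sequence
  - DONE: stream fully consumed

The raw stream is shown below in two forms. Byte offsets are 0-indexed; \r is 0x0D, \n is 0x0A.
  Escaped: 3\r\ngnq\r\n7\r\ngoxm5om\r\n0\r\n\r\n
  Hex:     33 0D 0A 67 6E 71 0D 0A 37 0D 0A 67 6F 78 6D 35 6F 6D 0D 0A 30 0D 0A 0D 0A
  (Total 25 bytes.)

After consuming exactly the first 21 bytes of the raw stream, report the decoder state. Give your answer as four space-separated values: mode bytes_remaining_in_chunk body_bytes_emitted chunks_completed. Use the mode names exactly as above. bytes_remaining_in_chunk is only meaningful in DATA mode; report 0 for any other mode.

Answer: SIZE 0 10 2

Derivation:
Byte 0 = '3': mode=SIZE remaining=0 emitted=0 chunks_done=0
Byte 1 = 0x0D: mode=SIZE_CR remaining=0 emitted=0 chunks_done=0
Byte 2 = 0x0A: mode=DATA remaining=3 emitted=0 chunks_done=0
Byte 3 = 'g': mode=DATA remaining=2 emitted=1 chunks_done=0
Byte 4 = 'n': mode=DATA remaining=1 emitted=2 chunks_done=0
Byte 5 = 'q': mode=DATA_DONE remaining=0 emitted=3 chunks_done=0
Byte 6 = 0x0D: mode=DATA_CR remaining=0 emitted=3 chunks_done=0
Byte 7 = 0x0A: mode=SIZE remaining=0 emitted=3 chunks_done=1
Byte 8 = '7': mode=SIZE remaining=0 emitted=3 chunks_done=1
Byte 9 = 0x0D: mode=SIZE_CR remaining=0 emitted=3 chunks_done=1
Byte 10 = 0x0A: mode=DATA remaining=7 emitted=3 chunks_done=1
Byte 11 = 'g': mode=DATA remaining=6 emitted=4 chunks_done=1
Byte 12 = 'o': mode=DATA remaining=5 emitted=5 chunks_done=1
Byte 13 = 'x': mode=DATA remaining=4 emitted=6 chunks_done=1
Byte 14 = 'm': mode=DATA remaining=3 emitted=7 chunks_done=1
Byte 15 = '5': mode=DATA remaining=2 emitted=8 chunks_done=1
Byte 16 = 'o': mode=DATA remaining=1 emitted=9 chunks_done=1
Byte 17 = 'm': mode=DATA_DONE remaining=0 emitted=10 chunks_done=1
Byte 18 = 0x0D: mode=DATA_CR remaining=0 emitted=10 chunks_done=1
Byte 19 = 0x0A: mode=SIZE remaining=0 emitted=10 chunks_done=2
Byte 20 = '0': mode=SIZE remaining=0 emitted=10 chunks_done=2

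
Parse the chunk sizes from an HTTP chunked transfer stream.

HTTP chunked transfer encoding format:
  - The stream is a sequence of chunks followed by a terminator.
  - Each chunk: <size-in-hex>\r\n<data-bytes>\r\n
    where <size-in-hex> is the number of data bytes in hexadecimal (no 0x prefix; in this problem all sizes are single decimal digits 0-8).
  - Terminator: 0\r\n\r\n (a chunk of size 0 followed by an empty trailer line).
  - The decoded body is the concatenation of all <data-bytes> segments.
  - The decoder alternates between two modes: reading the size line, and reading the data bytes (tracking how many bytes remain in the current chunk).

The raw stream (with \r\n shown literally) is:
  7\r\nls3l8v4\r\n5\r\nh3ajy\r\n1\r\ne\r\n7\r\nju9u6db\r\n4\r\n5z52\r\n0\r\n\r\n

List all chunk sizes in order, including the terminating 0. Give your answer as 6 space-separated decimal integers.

Chunk 1: stream[0..1]='7' size=0x7=7, data at stream[3..10]='ls3l8v4' -> body[0..7], body so far='ls3l8v4'
Chunk 2: stream[12..13]='5' size=0x5=5, data at stream[15..20]='h3ajy' -> body[7..12], body so far='ls3l8v4h3ajy'
Chunk 3: stream[22..23]='1' size=0x1=1, data at stream[25..26]='e' -> body[12..13], body so far='ls3l8v4h3ajye'
Chunk 4: stream[28..29]='7' size=0x7=7, data at stream[31..38]='ju9u6db' -> body[13..20], body so far='ls3l8v4h3ajyeju9u6db'
Chunk 5: stream[40..41]='4' size=0x4=4, data at stream[43..47]='5z52' -> body[20..24], body so far='ls3l8v4h3ajyeju9u6db5z52'
Chunk 6: stream[49..50]='0' size=0 (terminator). Final body='ls3l8v4h3ajyeju9u6db5z52' (24 bytes)

Answer: 7 5 1 7 4 0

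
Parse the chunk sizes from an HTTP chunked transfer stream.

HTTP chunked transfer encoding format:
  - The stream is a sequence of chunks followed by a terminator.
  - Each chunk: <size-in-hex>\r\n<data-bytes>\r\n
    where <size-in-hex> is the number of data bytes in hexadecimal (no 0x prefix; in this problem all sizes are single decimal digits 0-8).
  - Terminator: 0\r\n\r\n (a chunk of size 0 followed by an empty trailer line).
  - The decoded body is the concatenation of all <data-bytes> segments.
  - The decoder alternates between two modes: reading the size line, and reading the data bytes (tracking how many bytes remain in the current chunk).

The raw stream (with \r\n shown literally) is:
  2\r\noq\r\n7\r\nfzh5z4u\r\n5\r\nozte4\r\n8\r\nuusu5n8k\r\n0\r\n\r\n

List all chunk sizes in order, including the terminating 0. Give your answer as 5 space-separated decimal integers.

Answer: 2 7 5 8 0

Derivation:
Chunk 1: stream[0..1]='2' size=0x2=2, data at stream[3..5]='oq' -> body[0..2], body so far='oq'
Chunk 2: stream[7..8]='7' size=0x7=7, data at stream[10..17]='fzh5z4u' -> body[2..9], body so far='oqfzh5z4u'
Chunk 3: stream[19..20]='5' size=0x5=5, data at stream[22..27]='ozte4' -> body[9..14], body so far='oqfzh5z4uozte4'
Chunk 4: stream[29..30]='8' size=0x8=8, data at stream[32..40]='uusu5n8k' -> body[14..22], body so far='oqfzh5z4uozte4uusu5n8k'
Chunk 5: stream[42..43]='0' size=0 (terminator). Final body='oqfzh5z4uozte4uusu5n8k' (22 bytes)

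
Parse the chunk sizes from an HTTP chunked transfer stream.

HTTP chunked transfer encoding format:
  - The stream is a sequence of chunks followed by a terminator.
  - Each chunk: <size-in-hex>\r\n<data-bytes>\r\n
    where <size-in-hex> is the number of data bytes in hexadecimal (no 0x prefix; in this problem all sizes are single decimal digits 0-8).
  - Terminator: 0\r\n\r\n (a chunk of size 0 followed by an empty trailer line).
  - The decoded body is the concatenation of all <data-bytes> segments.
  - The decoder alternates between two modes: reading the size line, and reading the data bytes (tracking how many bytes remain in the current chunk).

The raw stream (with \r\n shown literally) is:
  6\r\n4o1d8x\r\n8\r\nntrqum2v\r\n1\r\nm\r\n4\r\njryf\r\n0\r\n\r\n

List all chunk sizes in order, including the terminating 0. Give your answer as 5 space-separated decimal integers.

Answer: 6 8 1 4 0

Derivation:
Chunk 1: stream[0..1]='6' size=0x6=6, data at stream[3..9]='4o1d8x' -> body[0..6], body so far='4o1d8x'
Chunk 2: stream[11..12]='8' size=0x8=8, data at stream[14..22]='ntrqum2v' -> body[6..14], body so far='4o1d8xntrqum2v'
Chunk 3: stream[24..25]='1' size=0x1=1, data at stream[27..28]='m' -> body[14..15], body so far='4o1d8xntrqum2vm'
Chunk 4: stream[30..31]='4' size=0x4=4, data at stream[33..37]='jryf' -> body[15..19], body so far='4o1d8xntrqum2vmjryf'
Chunk 5: stream[39..40]='0' size=0 (terminator). Final body='4o1d8xntrqum2vmjryf' (19 bytes)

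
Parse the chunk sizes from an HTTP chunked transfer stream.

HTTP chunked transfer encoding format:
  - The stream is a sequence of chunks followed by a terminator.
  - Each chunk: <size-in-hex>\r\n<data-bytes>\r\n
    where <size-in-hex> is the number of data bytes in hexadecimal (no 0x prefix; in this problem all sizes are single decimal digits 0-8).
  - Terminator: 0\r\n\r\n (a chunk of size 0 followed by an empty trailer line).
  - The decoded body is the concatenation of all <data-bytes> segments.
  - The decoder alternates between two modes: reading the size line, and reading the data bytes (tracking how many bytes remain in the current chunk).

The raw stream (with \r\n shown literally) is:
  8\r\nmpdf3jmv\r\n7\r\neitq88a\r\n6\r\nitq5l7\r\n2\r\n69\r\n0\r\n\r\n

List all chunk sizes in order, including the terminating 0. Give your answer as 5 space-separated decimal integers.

Answer: 8 7 6 2 0

Derivation:
Chunk 1: stream[0..1]='8' size=0x8=8, data at stream[3..11]='mpdf3jmv' -> body[0..8], body so far='mpdf3jmv'
Chunk 2: stream[13..14]='7' size=0x7=7, data at stream[16..23]='eitq88a' -> body[8..15], body so far='mpdf3jmveitq88a'
Chunk 3: stream[25..26]='6' size=0x6=6, data at stream[28..34]='itq5l7' -> body[15..21], body so far='mpdf3jmveitq88aitq5l7'
Chunk 4: stream[36..37]='2' size=0x2=2, data at stream[39..41]='69' -> body[21..23], body so far='mpdf3jmveitq88aitq5l769'
Chunk 5: stream[43..44]='0' size=0 (terminator). Final body='mpdf3jmveitq88aitq5l769' (23 bytes)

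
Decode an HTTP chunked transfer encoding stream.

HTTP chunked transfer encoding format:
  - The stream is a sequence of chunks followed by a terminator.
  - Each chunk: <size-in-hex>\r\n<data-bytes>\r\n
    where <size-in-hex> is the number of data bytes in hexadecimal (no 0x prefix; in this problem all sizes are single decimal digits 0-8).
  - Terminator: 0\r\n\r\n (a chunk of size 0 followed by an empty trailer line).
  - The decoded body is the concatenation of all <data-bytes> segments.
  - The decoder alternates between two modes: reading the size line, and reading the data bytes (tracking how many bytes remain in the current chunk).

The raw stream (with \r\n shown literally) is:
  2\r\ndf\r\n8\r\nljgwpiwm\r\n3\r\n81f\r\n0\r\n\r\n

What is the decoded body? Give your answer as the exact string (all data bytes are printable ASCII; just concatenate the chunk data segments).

Answer: dfljgwpiwm81f

Derivation:
Chunk 1: stream[0..1]='2' size=0x2=2, data at stream[3..5]='df' -> body[0..2], body so far='df'
Chunk 2: stream[7..8]='8' size=0x8=8, data at stream[10..18]='ljgwpiwm' -> body[2..10], body so far='dfljgwpiwm'
Chunk 3: stream[20..21]='3' size=0x3=3, data at stream[23..26]='81f' -> body[10..13], body so far='dfljgwpiwm81f'
Chunk 4: stream[28..29]='0' size=0 (terminator). Final body='dfljgwpiwm81f' (13 bytes)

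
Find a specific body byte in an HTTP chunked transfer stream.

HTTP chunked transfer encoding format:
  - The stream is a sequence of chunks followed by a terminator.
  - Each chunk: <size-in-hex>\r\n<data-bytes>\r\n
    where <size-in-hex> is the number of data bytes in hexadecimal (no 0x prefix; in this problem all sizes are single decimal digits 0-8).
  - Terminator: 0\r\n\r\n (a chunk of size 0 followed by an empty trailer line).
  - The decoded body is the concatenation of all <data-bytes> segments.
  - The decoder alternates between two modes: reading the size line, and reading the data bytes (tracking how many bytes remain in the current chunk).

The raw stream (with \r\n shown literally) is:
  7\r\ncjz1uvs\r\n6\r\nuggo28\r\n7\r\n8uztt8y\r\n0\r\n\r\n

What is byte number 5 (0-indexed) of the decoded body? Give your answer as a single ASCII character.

Chunk 1: stream[0..1]='7' size=0x7=7, data at stream[3..10]='cjz1uvs' -> body[0..7], body so far='cjz1uvs'
Chunk 2: stream[12..13]='6' size=0x6=6, data at stream[15..21]='uggo28' -> body[7..13], body so far='cjz1uvsuggo28'
Chunk 3: stream[23..24]='7' size=0x7=7, data at stream[26..33]='8uztt8y' -> body[13..20], body so far='cjz1uvsuggo288uztt8y'
Chunk 4: stream[35..36]='0' size=0 (terminator). Final body='cjz1uvsuggo288uztt8y' (20 bytes)
Body byte 5 = 'v'

Answer: v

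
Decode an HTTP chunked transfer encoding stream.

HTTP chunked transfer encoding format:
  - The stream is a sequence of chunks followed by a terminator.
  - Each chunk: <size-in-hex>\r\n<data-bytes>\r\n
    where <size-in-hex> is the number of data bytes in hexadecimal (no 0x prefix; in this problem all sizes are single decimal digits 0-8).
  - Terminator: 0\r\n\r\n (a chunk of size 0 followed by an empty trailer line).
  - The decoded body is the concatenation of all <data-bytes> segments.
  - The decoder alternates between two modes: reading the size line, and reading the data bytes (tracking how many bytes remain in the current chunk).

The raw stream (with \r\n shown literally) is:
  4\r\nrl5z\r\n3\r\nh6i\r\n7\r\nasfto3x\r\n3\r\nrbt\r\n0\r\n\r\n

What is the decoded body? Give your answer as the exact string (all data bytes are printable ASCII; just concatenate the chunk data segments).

Chunk 1: stream[0..1]='4' size=0x4=4, data at stream[3..7]='rl5z' -> body[0..4], body so far='rl5z'
Chunk 2: stream[9..10]='3' size=0x3=3, data at stream[12..15]='h6i' -> body[4..7], body so far='rl5zh6i'
Chunk 3: stream[17..18]='7' size=0x7=7, data at stream[20..27]='asfto3x' -> body[7..14], body so far='rl5zh6iasfto3x'
Chunk 4: stream[29..30]='3' size=0x3=3, data at stream[32..35]='rbt' -> body[14..17], body so far='rl5zh6iasfto3xrbt'
Chunk 5: stream[37..38]='0' size=0 (terminator). Final body='rl5zh6iasfto3xrbt' (17 bytes)

Answer: rl5zh6iasfto3xrbt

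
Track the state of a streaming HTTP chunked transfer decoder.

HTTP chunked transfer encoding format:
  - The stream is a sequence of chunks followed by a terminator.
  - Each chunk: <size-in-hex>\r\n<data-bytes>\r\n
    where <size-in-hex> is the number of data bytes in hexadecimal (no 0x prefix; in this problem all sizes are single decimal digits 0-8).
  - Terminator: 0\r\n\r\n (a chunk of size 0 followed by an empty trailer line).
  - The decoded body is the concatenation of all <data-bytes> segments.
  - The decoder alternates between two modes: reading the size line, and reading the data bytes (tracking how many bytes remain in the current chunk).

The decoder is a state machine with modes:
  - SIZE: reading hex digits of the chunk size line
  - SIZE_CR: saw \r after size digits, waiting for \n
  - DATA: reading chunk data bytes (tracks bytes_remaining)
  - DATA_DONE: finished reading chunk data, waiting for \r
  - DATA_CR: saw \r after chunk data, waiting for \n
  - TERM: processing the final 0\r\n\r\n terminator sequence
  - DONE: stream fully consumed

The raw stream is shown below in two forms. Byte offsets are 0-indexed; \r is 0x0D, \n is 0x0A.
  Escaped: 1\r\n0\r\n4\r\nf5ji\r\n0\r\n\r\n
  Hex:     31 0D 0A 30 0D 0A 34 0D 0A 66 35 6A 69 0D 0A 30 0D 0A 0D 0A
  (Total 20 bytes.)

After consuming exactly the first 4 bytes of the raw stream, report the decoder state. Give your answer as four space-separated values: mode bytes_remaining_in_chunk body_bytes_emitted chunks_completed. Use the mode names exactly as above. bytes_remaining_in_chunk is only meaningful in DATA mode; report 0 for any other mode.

Byte 0 = '1': mode=SIZE remaining=0 emitted=0 chunks_done=0
Byte 1 = 0x0D: mode=SIZE_CR remaining=0 emitted=0 chunks_done=0
Byte 2 = 0x0A: mode=DATA remaining=1 emitted=0 chunks_done=0
Byte 3 = '0': mode=DATA_DONE remaining=0 emitted=1 chunks_done=0

Answer: DATA_DONE 0 1 0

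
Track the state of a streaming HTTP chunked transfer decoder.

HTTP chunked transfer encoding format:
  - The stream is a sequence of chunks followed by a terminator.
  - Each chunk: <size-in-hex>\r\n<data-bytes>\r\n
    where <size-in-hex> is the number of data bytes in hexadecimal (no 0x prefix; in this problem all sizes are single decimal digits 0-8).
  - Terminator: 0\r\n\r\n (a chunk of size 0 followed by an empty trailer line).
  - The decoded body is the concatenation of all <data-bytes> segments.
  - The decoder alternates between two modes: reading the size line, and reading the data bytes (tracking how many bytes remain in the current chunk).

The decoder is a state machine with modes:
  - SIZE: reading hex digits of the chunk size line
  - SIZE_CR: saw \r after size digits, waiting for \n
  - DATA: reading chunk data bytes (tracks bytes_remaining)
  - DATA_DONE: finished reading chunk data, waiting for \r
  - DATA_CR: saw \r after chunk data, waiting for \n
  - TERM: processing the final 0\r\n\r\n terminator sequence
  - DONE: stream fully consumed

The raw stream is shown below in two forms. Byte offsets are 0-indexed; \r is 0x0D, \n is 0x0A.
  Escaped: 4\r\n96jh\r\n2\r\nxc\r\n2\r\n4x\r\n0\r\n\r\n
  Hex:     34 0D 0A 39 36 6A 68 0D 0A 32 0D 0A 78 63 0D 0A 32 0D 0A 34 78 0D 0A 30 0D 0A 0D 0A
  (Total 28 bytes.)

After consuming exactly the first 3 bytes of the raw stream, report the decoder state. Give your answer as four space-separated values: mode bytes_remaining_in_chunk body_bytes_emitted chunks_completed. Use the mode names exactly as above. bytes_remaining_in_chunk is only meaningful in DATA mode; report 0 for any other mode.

Byte 0 = '4': mode=SIZE remaining=0 emitted=0 chunks_done=0
Byte 1 = 0x0D: mode=SIZE_CR remaining=0 emitted=0 chunks_done=0
Byte 2 = 0x0A: mode=DATA remaining=4 emitted=0 chunks_done=0

Answer: DATA 4 0 0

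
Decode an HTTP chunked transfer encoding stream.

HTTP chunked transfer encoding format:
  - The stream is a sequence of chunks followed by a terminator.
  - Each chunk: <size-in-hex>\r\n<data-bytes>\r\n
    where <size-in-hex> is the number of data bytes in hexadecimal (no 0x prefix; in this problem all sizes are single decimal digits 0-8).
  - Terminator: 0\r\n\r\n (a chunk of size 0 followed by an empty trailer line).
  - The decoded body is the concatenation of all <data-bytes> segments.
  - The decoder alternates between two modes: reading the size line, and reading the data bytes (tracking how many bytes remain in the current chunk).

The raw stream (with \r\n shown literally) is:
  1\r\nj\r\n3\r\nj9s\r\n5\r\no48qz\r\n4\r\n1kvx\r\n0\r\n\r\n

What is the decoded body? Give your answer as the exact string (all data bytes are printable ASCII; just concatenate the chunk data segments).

Answer: jj9so48qz1kvx

Derivation:
Chunk 1: stream[0..1]='1' size=0x1=1, data at stream[3..4]='j' -> body[0..1], body so far='j'
Chunk 2: stream[6..7]='3' size=0x3=3, data at stream[9..12]='j9s' -> body[1..4], body so far='jj9s'
Chunk 3: stream[14..15]='5' size=0x5=5, data at stream[17..22]='o48qz' -> body[4..9], body so far='jj9so48qz'
Chunk 4: stream[24..25]='4' size=0x4=4, data at stream[27..31]='1kvx' -> body[9..13], body so far='jj9so48qz1kvx'
Chunk 5: stream[33..34]='0' size=0 (terminator). Final body='jj9so48qz1kvx' (13 bytes)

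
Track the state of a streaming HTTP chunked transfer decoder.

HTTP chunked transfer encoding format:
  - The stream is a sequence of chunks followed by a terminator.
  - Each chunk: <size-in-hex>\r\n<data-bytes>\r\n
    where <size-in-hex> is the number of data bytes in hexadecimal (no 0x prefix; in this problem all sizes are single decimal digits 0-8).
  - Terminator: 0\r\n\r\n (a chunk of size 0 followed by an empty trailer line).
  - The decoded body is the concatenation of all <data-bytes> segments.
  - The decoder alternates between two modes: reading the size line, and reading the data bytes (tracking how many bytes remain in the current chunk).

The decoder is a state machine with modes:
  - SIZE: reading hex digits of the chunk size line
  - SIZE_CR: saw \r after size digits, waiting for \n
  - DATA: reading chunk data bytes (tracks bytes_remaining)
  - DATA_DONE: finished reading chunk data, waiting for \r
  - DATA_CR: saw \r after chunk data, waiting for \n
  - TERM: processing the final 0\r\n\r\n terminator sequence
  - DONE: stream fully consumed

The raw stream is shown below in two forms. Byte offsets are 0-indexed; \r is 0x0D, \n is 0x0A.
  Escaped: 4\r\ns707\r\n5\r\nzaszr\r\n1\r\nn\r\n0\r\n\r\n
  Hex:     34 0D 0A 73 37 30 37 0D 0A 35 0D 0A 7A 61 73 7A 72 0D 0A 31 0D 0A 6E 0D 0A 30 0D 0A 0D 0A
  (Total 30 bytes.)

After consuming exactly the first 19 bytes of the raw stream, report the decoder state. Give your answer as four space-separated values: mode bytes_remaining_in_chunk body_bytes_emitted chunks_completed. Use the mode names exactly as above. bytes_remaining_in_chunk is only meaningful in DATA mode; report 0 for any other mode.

Byte 0 = '4': mode=SIZE remaining=0 emitted=0 chunks_done=0
Byte 1 = 0x0D: mode=SIZE_CR remaining=0 emitted=0 chunks_done=0
Byte 2 = 0x0A: mode=DATA remaining=4 emitted=0 chunks_done=0
Byte 3 = 's': mode=DATA remaining=3 emitted=1 chunks_done=0
Byte 4 = '7': mode=DATA remaining=2 emitted=2 chunks_done=0
Byte 5 = '0': mode=DATA remaining=1 emitted=3 chunks_done=0
Byte 6 = '7': mode=DATA_DONE remaining=0 emitted=4 chunks_done=0
Byte 7 = 0x0D: mode=DATA_CR remaining=0 emitted=4 chunks_done=0
Byte 8 = 0x0A: mode=SIZE remaining=0 emitted=4 chunks_done=1
Byte 9 = '5': mode=SIZE remaining=0 emitted=4 chunks_done=1
Byte 10 = 0x0D: mode=SIZE_CR remaining=0 emitted=4 chunks_done=1
Byte 11 = 0x0A: mode=DATA remaining=5 emitted=4 chunks_done=1
Byte 12 = 'z': mode=DATA remaining=4 emitted=5 chunks_done=1
Byte 13 = 'a': mode=DATA remaining=3 emitted=6 chunks_done=1
Byte 14 = 's': mode=DATA remaining=2 emitted=7 chunks_done=1
Byte 15 = 'z': mode=DATA remaining=1 emitted=8 chunks_done=1
Byte 16 = 'r': mode=DATA_DONE remaining=0 emitted=9 chunks_done=1
Byte 17 = 0x0D: mode=DATA_CR remaining=0 emitted=9 chunks_done=1
Byte 18 = 0x0A: mode=SIZE remaining=0 emitted=9 chunks_done=2

Answer: SIZE 0 9 2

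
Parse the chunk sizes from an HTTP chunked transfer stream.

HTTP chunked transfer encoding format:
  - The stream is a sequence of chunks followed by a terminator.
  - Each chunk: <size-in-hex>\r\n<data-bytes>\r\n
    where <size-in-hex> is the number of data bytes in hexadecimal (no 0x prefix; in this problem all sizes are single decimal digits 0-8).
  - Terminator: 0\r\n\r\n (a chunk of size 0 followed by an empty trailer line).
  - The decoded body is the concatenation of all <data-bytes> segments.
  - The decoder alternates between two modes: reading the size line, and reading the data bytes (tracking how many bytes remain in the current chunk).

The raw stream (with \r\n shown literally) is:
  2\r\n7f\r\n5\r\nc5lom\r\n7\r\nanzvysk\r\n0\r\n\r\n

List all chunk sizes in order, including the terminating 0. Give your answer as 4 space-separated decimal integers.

Chunk 1: stream[0..1]='2' size=0x2=2, data at stream[3..5]='7f' -> body[0..2], body so far='7f'
Chunk 2: stream[7..8]='5' size=0x5=5, data at stream[10..15]='c5lom' -> body[2..7], body so far='7fc5lom'
Chunk 3: stream[17..18]='7' size=0x7=7, data at stream[20..27]='anzvysk' -> body[7..14], body so far='7fc5lomanzvysk'
Chunk 4: stream[29..30]='0' size=0 (terminator). Final body='7fc5lomanzvysk' (14 bytes)

Answer: 2 5 7 0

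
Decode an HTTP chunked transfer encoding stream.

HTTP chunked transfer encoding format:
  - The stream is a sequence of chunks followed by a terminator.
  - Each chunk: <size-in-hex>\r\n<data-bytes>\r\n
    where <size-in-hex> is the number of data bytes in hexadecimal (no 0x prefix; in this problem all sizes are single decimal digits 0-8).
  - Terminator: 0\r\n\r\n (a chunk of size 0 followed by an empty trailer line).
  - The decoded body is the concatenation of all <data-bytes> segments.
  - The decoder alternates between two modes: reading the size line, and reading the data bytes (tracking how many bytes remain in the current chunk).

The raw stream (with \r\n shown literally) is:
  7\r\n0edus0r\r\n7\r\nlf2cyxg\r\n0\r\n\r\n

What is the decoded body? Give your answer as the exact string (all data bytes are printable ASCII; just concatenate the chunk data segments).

Answer: 0edus0rlf2cyxg

Derivation:
Chunk 1: stream[0..1]='7' size=0x7=7, data at stream[3..10]='0edus0r' -> body[0..7], body so far='0edus0r'
Chunk 2: stream[12..13]='7' size=0x7=7, data at stream[15..22]='lf2cyxg' -> body[7..14], body so far='0edus0rlf2cyxg'
Chunk 3: stream[24..25]='0' size=0 (terminator). Final body='0edus0rlf2cyxg' (14 bytes)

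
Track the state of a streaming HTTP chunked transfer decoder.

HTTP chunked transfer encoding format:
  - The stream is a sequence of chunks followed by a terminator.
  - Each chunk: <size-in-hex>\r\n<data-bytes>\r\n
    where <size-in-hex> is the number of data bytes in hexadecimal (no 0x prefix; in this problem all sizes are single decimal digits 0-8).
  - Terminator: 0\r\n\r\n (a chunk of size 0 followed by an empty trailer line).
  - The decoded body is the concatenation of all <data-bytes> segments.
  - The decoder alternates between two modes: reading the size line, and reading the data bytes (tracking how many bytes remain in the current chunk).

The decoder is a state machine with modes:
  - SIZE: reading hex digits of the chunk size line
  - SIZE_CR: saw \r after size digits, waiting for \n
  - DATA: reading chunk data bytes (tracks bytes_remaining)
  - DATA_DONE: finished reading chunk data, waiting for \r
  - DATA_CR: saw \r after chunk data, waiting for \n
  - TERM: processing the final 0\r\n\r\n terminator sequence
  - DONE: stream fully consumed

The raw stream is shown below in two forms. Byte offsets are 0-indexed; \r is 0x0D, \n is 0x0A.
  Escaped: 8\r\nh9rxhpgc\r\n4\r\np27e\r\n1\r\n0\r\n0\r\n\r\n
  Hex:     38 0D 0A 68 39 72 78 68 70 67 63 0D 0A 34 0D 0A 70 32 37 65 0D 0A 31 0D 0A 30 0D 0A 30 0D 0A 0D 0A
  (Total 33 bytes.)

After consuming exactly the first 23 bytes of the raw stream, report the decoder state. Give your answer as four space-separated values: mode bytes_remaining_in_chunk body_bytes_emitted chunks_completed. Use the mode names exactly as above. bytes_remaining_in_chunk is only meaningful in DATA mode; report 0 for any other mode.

Byte 0 = '8': mode=SIZE remaining=0 emitted=0 chunks_done=0
Byte 1 = 0x0D: mode=SIZE_CR remaining=0 emitted=0 chunks_done=0
Byte 2 = 0x0A: mode=DATA remaining=8 emitted=0 chunks_done=0
Byte 3 = 'h': mode=DATA remaining=7 emitted=1 chunks_done=0
Byte 4 = '9': mode=DATA remaining=6 emitted=2 chunks_done=0
Byte 5 = 'r': mode=DATA remaining=5 emitted=3 chunks_done=0
Byte 6 = 'x': mode=DATA remaining=4 emitted=4 chunks_done=0
Byte 7 = 'h': mode=DATA remaining=3 emitted=5 chunks_done=0
Byte 8 = 'p': mode=DATA remaining=2 emitted=6 chunks_done=0
Byte 9 = 'g': mode=DATA remaining=1 emitted=7 chunks_done=0
Byte 10 = 'c': mode=DATA_DONE remaining=0 emitted=8 chunks_done=0
Byte 11 = 0x0D: mode=DATA_CR remaining=0 emitted=8 chunks_done=0
Byte 12 = 0x0A: mode=SIZE remaining=0 emitted=8 chunks_done=1
Byte 13 = '4': mode=SIZE remaining=0 emitted=8 chunks_done=1
Byte 14 = 0x0D: mode=SIZE_CR remaining=0 emitted=8 chunks_done=1
Byte 15 = 0x0A: mode=DATA remaining=4 emitted=8 chunks_done=1
Byte 16 = 'p': mode=DATA remaining=3 emitted=9 chunks_done=1
Byte 17 = '2': mode=DATA remaining=2 emitted=10 chunks_done=1
Byte 18 = '7': mode=DATA remaining=1 emitted=11 chunks_done=1
Byte 19 = 'e': mode=DATA_DONE remaining=0 emitted=12 chunks_done=1
Byte 20 = 0x0D: mode=DATA_CR remaining=0 emitted=12 chunks_done=1
Byte 21 = 0x0A: mode=SIZE remaining=0 emitted=12 chunks_done=2
Byte 22 = '1': mode=SIZE remaining=0 emitted=12 chunks_done=2

Answer: SIZE 0 12 2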